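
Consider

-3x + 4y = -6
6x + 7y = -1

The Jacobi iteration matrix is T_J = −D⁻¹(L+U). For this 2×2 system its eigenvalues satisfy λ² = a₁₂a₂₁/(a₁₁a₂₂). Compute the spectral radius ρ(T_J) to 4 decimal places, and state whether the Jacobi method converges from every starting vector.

1.0690

a₁₂a₂₁/(a₁₁a₂₂) = (4)·(6) / ((-3)·(7)) = -1.142857
ρ = √|-1.142857| = √1.142857 = 1.0690
ρ > 1, so Jacobi diverges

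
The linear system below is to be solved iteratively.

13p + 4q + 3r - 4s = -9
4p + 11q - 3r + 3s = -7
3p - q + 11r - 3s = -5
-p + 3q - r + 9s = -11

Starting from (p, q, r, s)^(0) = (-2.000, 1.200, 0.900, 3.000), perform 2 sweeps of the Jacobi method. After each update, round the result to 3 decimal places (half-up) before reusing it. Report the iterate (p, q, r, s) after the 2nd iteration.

(-1.316, 0.243, -0.880, -0.987)

Iteration 1:
  p = (-9 - (4)·1.200 - (3)·0.900 - (-4)·3.000) / (13) = -0.346
  q = (-7 - (4)·-2.000 - (-3)·0.900 - (3)·3.000) / (11) = -0.482
  r = (-5 - (3)·-2.000 - (-1)·1.200 - (-3)·3.000) / (11) = 1.018
  s = (-11 - (-1)·-2.000 - (3)·1.200 - (-1)·0.900) / (9) = -1.744
Iteration 2:
  p = (-9 - (4)·-0.482 - (3)·1.018 - (-4)·-1.744) / (13) = -1.316
  q = (-7 - (4)·-0.346 - (-3)·1.018 - (3)·-1.744) / (11) = 0.243
  r = (-5 - (3)·-0.346 - (-1)·-0.482 - (-3)·-1.744) / (11) = -0.880
  s = (-11 - (-1)·-0.346 - (3)·-0.482 - (-1)·1.018) / (9) = -0.987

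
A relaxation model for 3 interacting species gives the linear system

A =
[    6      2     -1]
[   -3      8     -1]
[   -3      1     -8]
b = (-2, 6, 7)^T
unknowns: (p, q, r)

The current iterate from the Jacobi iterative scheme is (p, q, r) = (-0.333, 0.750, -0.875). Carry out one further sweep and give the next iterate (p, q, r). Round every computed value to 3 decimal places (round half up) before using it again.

One sweep:
  p = (-2 - (2)·0.750 - (-1)·-0.875) / (6) = -0.729
  q = (6 - (-3)·-0.333 - (-1)·-0.875) / (8) = 0.516
  r = (7 - (-3)·-0.333 - (1)·0.750) / (-8) = -0.656

(-0.729, 0.516, -0.656)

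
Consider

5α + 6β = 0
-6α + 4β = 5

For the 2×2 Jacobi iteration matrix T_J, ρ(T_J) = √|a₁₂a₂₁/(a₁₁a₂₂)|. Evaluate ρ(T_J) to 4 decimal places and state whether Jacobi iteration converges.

1.3416

a₁₂a₂₁/(a₁₁a₂₂) = (6)·(-6) / ((5)·(4)) = -1.800000
ρ = √|-1.800000| = √1.800000 = 1.3416
ρ > 1, so Jacobi diverges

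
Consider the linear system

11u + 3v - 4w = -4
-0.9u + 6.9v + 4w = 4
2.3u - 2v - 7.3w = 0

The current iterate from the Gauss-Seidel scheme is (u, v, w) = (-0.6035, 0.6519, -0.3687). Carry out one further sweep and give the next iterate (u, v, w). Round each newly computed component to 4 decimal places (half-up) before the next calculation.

(-0.6755, 0.7053, -0.4061)

One sweep:
  u = (-4 - (3)·0.6519 - (-4)·-0.3687) / (11) = -0.6755
  v = (4 - (-0.9)·-0.6755 - (4)·-0.3687) / (6.9) = 0.7053
  w = (0 - (2.3)·-0.6755 - (-2)·0.7053) / (-7.3) = -0.4061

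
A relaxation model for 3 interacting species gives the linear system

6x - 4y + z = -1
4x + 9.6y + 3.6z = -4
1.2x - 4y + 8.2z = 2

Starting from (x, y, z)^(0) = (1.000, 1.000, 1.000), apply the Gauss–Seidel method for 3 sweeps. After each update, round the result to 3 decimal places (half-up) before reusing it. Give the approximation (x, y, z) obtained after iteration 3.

(-0.231, -0.451, 0.058)

Iteration 1:
  x = (-1 - (-4)·1.000 - (1)·1.000) / (6) = 0.333
  y = (-4 - (4)·0.333 - (3.6)·1.000) / (9.6) = -0.930
  z = (2 - (1.2)·0.333 - (-4)·-0.930) / (8.2) = -0.258
Iteration 2:
  x = (-1 - (-4)·-0.930 - (1)·-0.258) / (6) = -0.744
  y = (-4 - (4)·-0.744 - (3.6)·-0.258) / (9.6) = -0.010
  z = (2 - (1.2)·-0.744 - (-4)·-0.010) / (8.2) = 0.348
Iteration 3:
  x = (-1 - (-4)·-0.010 - (1)·0.348) / (6) = -0.231
  y = (-4 - (4)·-0.231 - (3.6)·0.348) / (9.6) = -0.451
  z = (2 - (1.2)·-0.231 - (-4)·-0.451) / (8.2) = 0.058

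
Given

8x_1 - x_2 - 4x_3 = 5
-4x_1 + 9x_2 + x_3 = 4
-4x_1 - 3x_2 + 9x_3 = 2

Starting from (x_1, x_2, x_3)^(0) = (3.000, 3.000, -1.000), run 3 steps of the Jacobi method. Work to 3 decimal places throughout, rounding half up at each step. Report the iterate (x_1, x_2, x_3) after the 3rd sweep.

(1.210, 1.276, 1.301)

Iteration 1:
  x_1 = (5 - (-1)·3.000 - (-4)·-1.000) / (8) = 0.500
  x_2 = (4 - (-4)·3.000 - (1)·-1.000) / (9) = 1.889
  x_3 = (2 - (-4)·3.000 - (-3)·3.000) / (9) = 2.556
Iteration 2:
  x_1 = (5 - (-1)·1.889 - (-4)·2.556) / (8) = 2.139
  x_2 = (4 - (-4)·0.500 - (1)·2.556) / (9) = 0.383
  x_3 = (2 - (-4)·0.500 - (-3)·1.889) / (9) = 1.074
Iteration 3:
  x_1 = (5 - (-1)·0.383 - (-4)·1.074) / (8) = 1.210
  x_2 = (4 - (-4)·2.139 - (1)·1.074) / (9) = 1.276
  x_3 = (2 - (-4)·2.139 - (-3)·0.383) / (9) = 1.301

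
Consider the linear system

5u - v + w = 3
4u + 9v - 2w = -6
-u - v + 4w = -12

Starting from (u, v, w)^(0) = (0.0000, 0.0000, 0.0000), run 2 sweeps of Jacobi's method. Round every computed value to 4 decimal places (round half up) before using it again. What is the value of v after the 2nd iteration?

-1.6000

Iteration 1:
  u = (3 - (-1)·0.0000 - (1)·0.0000) / (5) = 0.6000
  v = (-6 - (4)·0.0000 - (-2)·0.0000) / (9) = -0.6667
  w = (-12 - (-1)·0.0000 - (-1)·0.0000) / (4) = -3.0000
Iteration 2:
  u = (3 - (-1)·-0.6667 - (1)·-3.0000) / (5) = 1.0667
  v = (-6 - (4)·0.6000 - (-2)·-3.0000) / (9) = -1.6000
  w = (-12 - (-1)·0.6000 - (-1)·-0.6667) / (4) = -3.0167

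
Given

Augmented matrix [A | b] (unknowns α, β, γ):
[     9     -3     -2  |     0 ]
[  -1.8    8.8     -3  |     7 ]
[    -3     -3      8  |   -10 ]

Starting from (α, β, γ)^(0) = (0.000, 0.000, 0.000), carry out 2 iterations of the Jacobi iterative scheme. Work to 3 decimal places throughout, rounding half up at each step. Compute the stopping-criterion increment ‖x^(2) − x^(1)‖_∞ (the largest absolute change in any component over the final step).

0.426

Iteration 1:
  α = (0 - (-3)·0.000 - (-2)·0.000) / (9) = 0.000
  β = (7 - (-1.8)·0.000 - (-3)·0.000) / (8.8) = 0.795
  γ = (-10 - (-3)·0.000 - (-3)·0.000) / (8) = -1.250
Iteration 2:
  α = (0 - (-3)·0.795 - (-2)·-1.250) / (9) = -0.013
  β = (7 - (-1.8)·0.000 - (-3)·-1.250) / (8.8) = 0.369
  γ = (-10 - (-3)·0.000 - (-3)·0.795) / (8) = -0.952
Change: (-0.013, -0.426, 0.298) → max |·| = 0.426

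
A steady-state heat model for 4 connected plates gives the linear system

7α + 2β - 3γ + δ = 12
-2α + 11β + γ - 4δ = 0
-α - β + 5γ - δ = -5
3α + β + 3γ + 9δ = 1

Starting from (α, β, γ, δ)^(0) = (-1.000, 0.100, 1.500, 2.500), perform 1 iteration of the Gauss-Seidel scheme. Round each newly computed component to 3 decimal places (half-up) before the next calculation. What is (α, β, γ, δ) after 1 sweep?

Iteration 1:
  α = (12 - (2)·0.100 - (-3)·1.500 - (1)·2.500) / (7) = 1.971
  β = (0 - (-2)·1.971 - (1)·1.500 - (-4)·2.500) / (11) = 1.131
  γ = (-5 - (-1)·1.971 - (-1)·1.131 - (-1)·2.500) / (5) = 0.120
  δ = (1 - (3)·1.971 - (1)·1.131 - (3)·0.120) / (9) = -0.712

(1.971, 1.131, 0.120, -0.712)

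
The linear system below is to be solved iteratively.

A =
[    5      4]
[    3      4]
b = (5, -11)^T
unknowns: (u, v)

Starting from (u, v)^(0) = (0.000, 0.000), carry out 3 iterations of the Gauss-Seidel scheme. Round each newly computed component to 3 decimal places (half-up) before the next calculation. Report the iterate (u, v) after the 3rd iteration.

Iteration 1:
  u = (5 - (4)·0.000) / (5) = 1.000
  v = (-11 - (3)·1.000) / (4) = -3.500
Iteration 2:
  u = (5 - (4)·-3.500) / (5) = 3.800
  v = (-11 - (3)·3.800) / (4) = -5.600
Iteration 3:
  u = (5 - (4)·-5.600) / (5) = 5.480
  v = (-11 - (3)·5.480) / (4) = -6.860

(5.480, -6.860)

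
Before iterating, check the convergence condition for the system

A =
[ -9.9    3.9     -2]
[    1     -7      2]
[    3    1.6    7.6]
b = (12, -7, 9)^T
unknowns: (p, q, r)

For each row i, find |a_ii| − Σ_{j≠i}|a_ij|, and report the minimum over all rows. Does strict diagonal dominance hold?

row 1: |-9.9| − (3.9+2) = 4
row 2: |-7| − (1+2) = 4
row 3: |7.6| − (3+1.6) = 3
minimum over rows = 3 → strictly diagonally dominant (convergence guaranteed)

3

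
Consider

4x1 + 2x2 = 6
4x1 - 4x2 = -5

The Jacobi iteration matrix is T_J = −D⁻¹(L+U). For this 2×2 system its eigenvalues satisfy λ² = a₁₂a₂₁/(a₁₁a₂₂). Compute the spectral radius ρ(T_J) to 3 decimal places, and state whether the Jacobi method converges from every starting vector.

0.707

a₁₂a₂₁/(a₁₁a₂₂) = (2)·(4) / ((4)·(-4)) = -0.500000
ρ = √|-0.500000| = √0.500000 = 0.707
ρ < 1, so Jacobi converges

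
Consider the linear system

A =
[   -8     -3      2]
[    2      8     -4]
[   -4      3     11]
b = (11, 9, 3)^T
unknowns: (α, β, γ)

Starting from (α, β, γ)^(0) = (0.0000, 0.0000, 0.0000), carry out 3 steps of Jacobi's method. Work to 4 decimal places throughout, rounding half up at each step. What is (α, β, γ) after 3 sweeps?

(-2.1104, 1.2901, -0.7936)

Iteration 1:
  α = (11 - (-3)·0.0000 - (2)·0.0000) / (-8) = -1.3750
  β = (9 - (2)·0.0000 - (-4)·0.0000) / (8) = 1.1250
  γ = (3 - (-4)·0.0000 - (3)·0.0000) / (11) = 0.2727
Iteration 2:
  α = (11 - (-3)·1.1250 - (2)·0.2727) / (-8) = -1.7287
  β = (9 - (2)·-1.3750 - (-4)·0.2727) / (8) = 1.6051
  γ = (3 - (-4)·-1.3750 - (3)·1.1250) / (11) = -0.5341
Iteration 3:
  α = (11 - (-3)·1.6051 - (2)·-0.5341) / (-8) = -2.1104
  β = (9 - (2)·-1.7287 - (-4)·-0.5341) / (8) = 1.2901
  γ = (3 - (-4)·-1.7287 - (3)·1.6051) / (11) = -0.7936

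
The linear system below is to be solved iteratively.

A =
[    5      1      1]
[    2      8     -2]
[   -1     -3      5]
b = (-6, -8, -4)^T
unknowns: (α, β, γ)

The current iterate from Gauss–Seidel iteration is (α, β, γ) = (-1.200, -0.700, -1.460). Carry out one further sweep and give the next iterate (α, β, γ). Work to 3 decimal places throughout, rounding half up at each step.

(-0.768, -1.173, -1.657)

One sweep:
  α = (-6 - (1)·-0.700 - (1)·-1.460) / (5) = -0.768
  β = (-8 - (2)·-0.768 - (-2)·-1.460) / (8) = -1.173
  γ = (-4 - (-1)·-0.768 - (-3)·-1.173) / (5) = -1.657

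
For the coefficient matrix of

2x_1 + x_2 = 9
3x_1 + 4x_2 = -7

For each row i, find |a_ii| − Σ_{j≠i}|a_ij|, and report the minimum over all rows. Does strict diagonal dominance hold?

1

row 1: |2| − (1) = 1
row 2: |4| − (3) = 1
minimum over rows = 1 → strictly diagonally dominant (convergence guaranteed)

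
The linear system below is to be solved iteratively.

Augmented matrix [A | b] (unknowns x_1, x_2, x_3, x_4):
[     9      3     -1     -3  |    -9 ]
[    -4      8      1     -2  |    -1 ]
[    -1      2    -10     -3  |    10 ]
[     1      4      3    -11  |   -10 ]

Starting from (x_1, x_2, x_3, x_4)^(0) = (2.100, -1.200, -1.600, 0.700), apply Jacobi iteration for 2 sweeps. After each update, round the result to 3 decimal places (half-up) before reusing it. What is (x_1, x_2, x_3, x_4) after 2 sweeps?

(-1.542, -0.133, -0.754, 0.880)

Iteration 1:
  x_1 = (-9 - (3)·-1.200 - (-1)·-1.600 - (-3)·0.700) / (9) = -0.544
  x_2 = (-1 - (-4)·2.100 - (1)·-1.600 - (-2)·0.700) / (8) = 1.300
  x_3 = (10 - (-1)·2.100 - (2)·-1.200 - (-3)·0.700) / (-10) = -1.660
  x_4 = (-10 - (1)·2.100 - (4)·-1.200 - (3)·-1.600) / (-11) = 0.227
Iteration 2:
  x_1 = (-9 - (3)·1.300 - (-1)·-1.660 - (-3)·0.227) / (9) = -1.542
  x_2 = (-1 - (-4)·-0.544 - (1)·-1.660 - (-2)·0.227) / (8) = -0.133
  x_3 = (10 - (-1)·-0.544 - (2)·1.300 - (-3)·0.227) / (-10) = -0.754
  x_4 = (-10 - (1)·-0.544 - (4)·1.300 - (3)·-1.660) / (-11) = 0.880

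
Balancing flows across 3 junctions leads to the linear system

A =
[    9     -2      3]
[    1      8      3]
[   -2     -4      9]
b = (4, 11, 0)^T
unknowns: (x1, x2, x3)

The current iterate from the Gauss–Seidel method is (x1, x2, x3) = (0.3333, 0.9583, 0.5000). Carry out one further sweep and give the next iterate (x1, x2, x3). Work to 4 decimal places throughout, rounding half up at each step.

(0.4907, 1.1262, 0.6096)

One sweep:
  x1 = (4 - (-2)·0.9583 - (3)·0.5000) / (9) = 0.4907
  x2 = (11 - (1)·0.4907 - (3)·0.5000) / (8) = 1.1262
  x3 = (0 - (-2)·0.4907 - (-4)·1.1262) / (9) = 0.6096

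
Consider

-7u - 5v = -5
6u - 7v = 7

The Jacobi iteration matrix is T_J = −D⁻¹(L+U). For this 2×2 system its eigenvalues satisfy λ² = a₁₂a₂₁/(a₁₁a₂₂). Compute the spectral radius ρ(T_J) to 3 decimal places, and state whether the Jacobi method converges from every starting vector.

0.782

a₁₂a₂₁/(a₁₁a₂₂) = (-5)·(6) / ((-7)·(-7)) = -0.612245
ρ = √|-0.612245| = √0.612245 = 0.782
ρ < 1, so Jacobi converges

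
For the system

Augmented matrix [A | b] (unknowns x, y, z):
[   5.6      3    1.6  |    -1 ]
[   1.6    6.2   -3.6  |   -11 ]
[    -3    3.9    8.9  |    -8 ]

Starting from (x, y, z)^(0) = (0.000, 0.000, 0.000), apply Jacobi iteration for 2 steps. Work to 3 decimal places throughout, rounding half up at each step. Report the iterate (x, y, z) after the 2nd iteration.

Iteration 1:
  x = (-1 - (3)·0.000 - (1.6)·0.000) / (5.6) = -0.179
  y = (-11 - (1.6)·0.000 - (-3.6)·0.000) / (6.2) = -1.774
  z = (-8 - (-3)·0.000 - (3.9)·0.000) / (8.9) = -0.899
Iteration 2:
  x = (-1 - (3)·-1.774 - (1.6)·-0.899) / (5.6) = 1.029
  y = (-11 - (1.6)·-0.179 - (-3.6)·-0.899) / (6.2) = -2.250
  z = (-8 - (-3)·-0.179 - (3.9)·-1.774) / (8.9) = -0.182

(1.029, -2.250, -0.182)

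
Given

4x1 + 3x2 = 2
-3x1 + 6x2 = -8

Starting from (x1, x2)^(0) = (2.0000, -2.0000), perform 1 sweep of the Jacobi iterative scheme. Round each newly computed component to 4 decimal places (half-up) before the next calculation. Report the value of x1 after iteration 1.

Iteration 1:
  x1 = (2 - (3)·-2.0000) / (4) = 2.0000
  x2 = (-8 - (-3)·2.0000) / (6) = -0.3333

2.0000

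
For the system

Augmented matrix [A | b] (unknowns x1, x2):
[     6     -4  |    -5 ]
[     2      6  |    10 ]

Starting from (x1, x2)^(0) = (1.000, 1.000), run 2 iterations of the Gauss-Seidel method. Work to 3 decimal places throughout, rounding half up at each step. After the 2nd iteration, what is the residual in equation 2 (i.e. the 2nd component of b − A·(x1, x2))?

-0.002

Iteration 1:
  x1 = (-5 - (-4)·1.000) / (6) = -0.167
  x2 = (10 - (2)·-0.167) / (6) = 1.722
Iteration 2:
  x1 = (-5 - (-4)·1.722) / (6) = 0.315
  x2 = (10 - (2)·0.315) / (6) = 1.562
Residual b − A·x = (-0.642, -0.002)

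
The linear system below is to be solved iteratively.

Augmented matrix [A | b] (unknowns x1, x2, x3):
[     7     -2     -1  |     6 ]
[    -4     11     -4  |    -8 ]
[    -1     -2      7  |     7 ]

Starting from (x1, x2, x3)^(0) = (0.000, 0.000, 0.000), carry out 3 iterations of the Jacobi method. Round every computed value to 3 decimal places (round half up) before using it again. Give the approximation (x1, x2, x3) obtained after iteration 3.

(0.973, -0.107, 1.098)

Iteration 1:
  x1 = (6 - (-2)·0.000 - (-1)·0.000) / (7) = 0.857
  x2 = (-8 - (-4)·0.000 - (-4)·0.000) / (11) = -0.727
  x3 = (7 - (-1)·0.000 - (-2)·0.000) / (7) = 1.000
Iteration 2:
  x1 = (6 - (-2)·-0.727 - (-1)·1.000) / (7) = 0.792
  x2 = (-8 - (-4)·0.857 - (-4)·1.000) / (11) = -0.052
  x3 = (7 - (-1)·0.857 - (-2)·-0.727) / (7) = 0.915
Iteration 3:
  x1 = (6 - (-2)·-0.052 - (-1)·0.915) / (7) = 0.973
  x2 = (-8 - (-4)·0.792 - (-4)·0.915) / (11) = -0.107
  x3 = (7 - (-1)·0.792 - (-2)·-0.052) / (7) = 1.098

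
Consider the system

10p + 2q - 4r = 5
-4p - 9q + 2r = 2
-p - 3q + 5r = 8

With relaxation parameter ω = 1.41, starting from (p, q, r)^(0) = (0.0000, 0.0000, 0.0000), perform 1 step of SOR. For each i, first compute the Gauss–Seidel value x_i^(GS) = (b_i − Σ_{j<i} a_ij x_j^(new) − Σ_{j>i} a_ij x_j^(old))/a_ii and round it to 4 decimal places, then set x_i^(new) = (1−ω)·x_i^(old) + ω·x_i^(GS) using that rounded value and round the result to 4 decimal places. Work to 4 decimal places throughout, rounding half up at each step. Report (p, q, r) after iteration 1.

(0.7050, -0.7552, 1.8159)

Iteration 1:
  p: GS value = (5 - (2)·0.0000 - (-4)·0.0000) / (10) = 0.5000;  p ← (1−ω)·0.0000 + ω·0.5000 = 0.7050
  q: GS value = (2 - (-4)·0.7050 - (2)·0.0000) / (-9) = -0.5356;  q ← (1−ω)·0.0000 + ω·-0.5356 = -0.7552
  r: GS value = (8 - (-1)·0.7050 - (-3)·-0.7552) / (5) = 1.2879;  r ← (1−ω)·0.0000 + ω·1.2879 = 1.8159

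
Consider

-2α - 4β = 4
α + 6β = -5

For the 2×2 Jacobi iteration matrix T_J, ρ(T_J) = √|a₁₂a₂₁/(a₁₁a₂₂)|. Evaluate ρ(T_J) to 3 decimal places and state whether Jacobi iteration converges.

a₁₂a₂₁/(a₁₁a₂₂) = (-4)·(1) / ((-2)·(6)) = 0.333333
ρ = √|0.333333| = √0.333333 = 0.577
ρ < 1, so Jacobi converges

0.577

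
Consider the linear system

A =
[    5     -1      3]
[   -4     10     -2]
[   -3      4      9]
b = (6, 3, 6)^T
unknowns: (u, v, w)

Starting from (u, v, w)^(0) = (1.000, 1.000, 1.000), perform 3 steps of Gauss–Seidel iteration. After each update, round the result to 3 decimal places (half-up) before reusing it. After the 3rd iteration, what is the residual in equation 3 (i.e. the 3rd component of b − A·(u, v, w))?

Iteration 1:
  u = (6 - (-1)·1.000 - (3)·1.000) / (5) = 0.800
  v = (3 - (-4)·0.800 - (-2)·1.000) / (10) = 0.820
  w = (6 - (-3)·0.800 - (4)·0.820) / (9) = 0.569
Iteration 2:
  u = (6 - (-1)·0.820 - (3)·0.569) / (5) = 1.023
  v = (3 - (-4)·1.023 - (-2)·0.569) / (10) = 0.823
  w = (6 - (-3)·1.023 - (4)·0.823) / (9) = 0.642
Iteration 3:
  u = (6 - (-1)·0.823 - (3)·0.642) / (5) = 0.979
  v = (3 - (-4)·0.979 - (-2)·0.642) / (10) = 0.820
  w = (6 - (-3)·0.979 - (4)·0.820) / (9) = 0.629
Residual b − A·x = (0.038, -0.026, -0.004)

-0.004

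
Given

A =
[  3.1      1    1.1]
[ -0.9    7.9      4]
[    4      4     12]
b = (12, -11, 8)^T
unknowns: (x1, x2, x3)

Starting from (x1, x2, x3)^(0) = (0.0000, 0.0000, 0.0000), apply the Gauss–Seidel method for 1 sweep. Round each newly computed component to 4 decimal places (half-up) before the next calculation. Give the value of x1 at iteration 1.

3.8710

Iteration 1:
  x1 = (12 - (1)·0.0000 - (1.1)·0.0000) / (3.1) = 3.8710
  x2 = (-11 - (-0.9)·3.8710 - (4)·0.0000) / (7.9) = -0.9514
  x3 = (8 - (4)·3.8710 - (4)·-0.9514) / (12) = -0.3065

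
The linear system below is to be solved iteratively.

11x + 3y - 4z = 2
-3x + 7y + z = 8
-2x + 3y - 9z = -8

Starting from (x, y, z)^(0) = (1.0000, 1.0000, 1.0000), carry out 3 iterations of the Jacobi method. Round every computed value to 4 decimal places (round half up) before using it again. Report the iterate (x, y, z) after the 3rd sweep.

(0.3516, 1.0233, 1.2266)

Iteration 1:
  x = (2 - (3)·1.0000 - (-4)·1.0000) / (11) = 0.2727
  y = (8 - (-3)·1.0000 - (1)·1.0000) / (7) = 1.4286
  z = (-8 - (-2)·1.0000 - (3)·1.0000) / (-9) = 1.0000
Iteration 2:
  x = (2 - (3)·1.4286 - (-4)·1.0000) / (11) = 0.1558
  y = (8 - (-3)·0.2727 - (1)·1.0000) / (7) = 1.1169
  z = (-8 - (-2)·0.2727 - (3)·1.4286) / (-9) = 1.3045
Iteration 3:
  x = (2 - (3)·1.1169 - (-4)·1.3045) / (11) = 0.3516
  y = (8 - (-3)·0.1558 - (1)·1.3045) / (7) = 1.0233
  z = (-8 - (-2)·0.1558 - (3)·1.1169) / (-9) = 1.2266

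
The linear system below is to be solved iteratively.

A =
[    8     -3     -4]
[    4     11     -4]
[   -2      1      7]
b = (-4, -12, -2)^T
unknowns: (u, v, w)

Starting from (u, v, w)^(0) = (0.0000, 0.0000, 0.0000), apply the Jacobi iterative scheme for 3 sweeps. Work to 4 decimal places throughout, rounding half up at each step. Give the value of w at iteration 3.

-0.4415

Iteration 1:
  u = (-4 - (-3)·0.0000 - (-4)·0.0000) / (8) = -0.5000
  v = (-12 - (4)·0.0000 - (-4)·0.0000) / (11) = -1.0909
  w = (-2 - (-2)·0.0000 - (1)·0.0000) / (7) = -0.2857
Iteration 2:
  u = (-4 - (-3)·-1.0909 - (-4)·-0.2857) / (8) = -1.0519
  v = (-12 - (4)·-0.5000 - (-4)·-0.2857) / (11) = -1.0130
  w = (-2 - (-2)·-0.5000 - (1)·-1.0909) / (7) = -0.2727
Iteration 3:
  u = (-4 - (-3)·-1.0130 - (-4)·-0.2727) / (8) = -1.0162
  v = (-12 - (4)·-1.0519 - (-4)·-0.2727) / (11) = -0.8076
  w = (-2 - (-2)·-1.0519 - (1)·-1.0130) / (7) = -0.4415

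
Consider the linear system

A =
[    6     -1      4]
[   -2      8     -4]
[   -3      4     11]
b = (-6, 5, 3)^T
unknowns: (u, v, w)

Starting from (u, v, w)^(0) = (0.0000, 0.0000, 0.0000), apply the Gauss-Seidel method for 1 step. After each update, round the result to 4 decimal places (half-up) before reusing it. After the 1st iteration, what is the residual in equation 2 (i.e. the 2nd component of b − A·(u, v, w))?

Iteration 1:
  u = (-6 - (-1)·0.0000 - (4)·0.0000) / (6) = -1.0000
  v = (5 - (-2)·-1.0000 - (-4)·0.0000) / (8) = 0.3750
  w = (3 - (-3)·-1.0000 - (4)·0.3750) / (11) = -0.1364
Residual b − A·x = (0.9206, -0.5456, 0.0004)

-0.5456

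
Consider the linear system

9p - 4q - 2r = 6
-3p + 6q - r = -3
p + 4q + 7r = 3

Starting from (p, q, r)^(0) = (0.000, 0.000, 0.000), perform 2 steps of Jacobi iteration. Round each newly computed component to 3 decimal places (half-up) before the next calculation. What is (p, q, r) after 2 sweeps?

Iteration 1:
  p = (6 - (-4)·0.000 - (-2)·0.000) / (9) = 0.667
  q = (-3 - (-3)·0.000 - (-1)·0.000) / (6) = -0.500
  r = (3 - (1)·0.000 - (4)·0.000) / (7) = 0.429
Iteration 2:
  p = (6 - (-4)·-0.500 - (-2)·0.429) / (9) = 0.540
  q = (-3 - (-3)·0.667 - (-1)·0.429) / (6) = -0.095
  r = (3 - (1)·0.667 - (4)·-0.500) / (7) = 0.619

(0.540, -0.095, 0.619)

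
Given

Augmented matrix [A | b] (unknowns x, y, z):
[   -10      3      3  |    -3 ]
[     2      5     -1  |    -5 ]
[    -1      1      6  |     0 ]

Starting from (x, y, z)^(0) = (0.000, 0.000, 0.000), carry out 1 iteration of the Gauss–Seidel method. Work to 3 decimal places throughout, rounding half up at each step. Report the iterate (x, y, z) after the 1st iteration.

(0.300, -1.120, 0.237)

Iteration 1:
  x = (-3 - (3)·0.000 - (3)·0.000) / (-10) = 0.300
  y = (-5 - (2)·0.300 - (-1)·0.000) / (5) = -1.120
  z = (0 - (-1)·0.300 - (1)·-1.120) / (6) = 0.237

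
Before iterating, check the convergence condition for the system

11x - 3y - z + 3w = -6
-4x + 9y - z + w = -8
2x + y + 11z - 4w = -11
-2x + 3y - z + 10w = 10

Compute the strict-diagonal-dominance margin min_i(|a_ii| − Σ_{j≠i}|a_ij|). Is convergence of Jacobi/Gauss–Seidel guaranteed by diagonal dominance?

row 1: |11| − (3+1+3) = 4
row 2: |9| − (4+1+1) = 3
row 3: |11| − (2+1+4) = 4
row 4: |10| − (2+3+1) = 4
minimum over rows = 3 → strictly diagonally dominant (convergence guaranteed)

3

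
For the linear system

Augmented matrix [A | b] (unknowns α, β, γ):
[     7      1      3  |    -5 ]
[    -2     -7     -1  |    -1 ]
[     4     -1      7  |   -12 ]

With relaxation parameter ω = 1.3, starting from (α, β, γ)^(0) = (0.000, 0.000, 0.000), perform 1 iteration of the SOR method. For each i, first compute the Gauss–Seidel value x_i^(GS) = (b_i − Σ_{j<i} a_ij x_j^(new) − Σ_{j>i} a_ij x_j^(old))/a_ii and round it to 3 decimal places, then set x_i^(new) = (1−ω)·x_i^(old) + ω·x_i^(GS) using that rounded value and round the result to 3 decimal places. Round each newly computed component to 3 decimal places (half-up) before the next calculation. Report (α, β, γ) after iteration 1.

Iteration 1:
  α: GS value = (-5 - (1)·0.000 - (3)·0.000) / (7) = -0.714;  α ← (1−ω)·0.000 + ω·-0.714 = -0.928
  β: GS value = (-1 - (-2)·-0.928 - (-1)·0.000) / (-7) = 0.408;  β ← (1−ω)·0.000 + ω·0.408 = 0.530
  γ: GS value = (-12 - (4)·-0.928 - (-1)·0.530) / (7) = -1.108;  γ ← (1−ω)·0.000 + ω·-1.108 = -1.440

(-0.928, 0.530, -1.440)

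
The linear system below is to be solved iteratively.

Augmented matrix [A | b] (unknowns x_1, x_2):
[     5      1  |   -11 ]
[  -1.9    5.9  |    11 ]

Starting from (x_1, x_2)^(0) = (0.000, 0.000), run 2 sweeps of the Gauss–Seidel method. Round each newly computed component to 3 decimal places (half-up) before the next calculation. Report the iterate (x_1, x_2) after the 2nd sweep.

Iteration 1:
  x_1 = (-11 - (1)·0.000) / (5) = -2.200
  x_2 = (11 - (-1.9)·-2.200) / (5.9) = 1.156
Iteration 2:
  x_1 = (-11 - (1)·1.156) / (5) = -2.431
  x_2 = (11 - (-1.9)·-2.431) / (5.9) = 1.082

(-2.431, 1.082)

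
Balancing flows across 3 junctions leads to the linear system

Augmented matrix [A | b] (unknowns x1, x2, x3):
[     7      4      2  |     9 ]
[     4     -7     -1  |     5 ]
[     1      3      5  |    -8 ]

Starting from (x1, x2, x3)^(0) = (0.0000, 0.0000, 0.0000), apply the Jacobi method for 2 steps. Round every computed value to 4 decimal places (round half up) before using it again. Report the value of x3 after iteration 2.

-1.4286

Iteration 1:
  x1 = (9 - (4)·0.0000 - (2)·0.0000) / (7) = 1.2857
  x2 = (5 - (4)·0.0000 - (-1)·0.0000) / (-7) = -0.7143
  x3 = (-8 - (1)·0.0000 - (3)·0.0000) / (5) = -1.6000
Iteration 2:
  x1 = (9 - (4)·-0.7143 - (2)·-1.6000) / (7) = 2.1510
  x2 = (5 - (4)·1.2857 - (-1)·-1.6000) / (-7) = 0.2490
  x3 = (-8 - (1)·1.2857 - (3)·-0.7143) / (5) = -1.4286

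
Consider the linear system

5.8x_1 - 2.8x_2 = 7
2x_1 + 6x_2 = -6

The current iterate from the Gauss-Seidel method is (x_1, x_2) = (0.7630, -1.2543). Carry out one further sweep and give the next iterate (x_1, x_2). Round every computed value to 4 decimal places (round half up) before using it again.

One sweep:
  x_1 = (7 - (-2.8)·-1.2543) / (5.8) = 0.6014
  x_2 = (-6 - (2)·0.6014) / (6) = -1.2005

(0.6014, -1.2005)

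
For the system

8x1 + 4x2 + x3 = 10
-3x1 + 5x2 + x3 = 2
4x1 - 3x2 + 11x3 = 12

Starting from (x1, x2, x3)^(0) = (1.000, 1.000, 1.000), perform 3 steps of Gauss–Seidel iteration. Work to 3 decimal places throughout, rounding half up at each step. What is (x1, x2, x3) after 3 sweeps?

Iteration 1:
  x1 = (10 - (4)·1.000 - (1)·1.000) / (8) = 0.625
  x2 = (2 - (-3)·0.625 - (1)·1.000) / (5) = 0.575
  x3 = (12 - (4)·0.625 - (-3)·0.575) / (11) = 1.020
Iteration 2:
  x1 = (10 - (4)·0.575 - (1)·1.020) / (8) = 0.835
  x2 = (2 - (-3)·0.835 - (1)·1.020) / (5) = 0.697
  x3 = (12 - (4)·0.835 - (-3)·0.697) / (11) = 0.977
Iteration 3:
  x1 = (10 - (4)·0.697 - (1)·0.977) / (8) = 0.779
  x2 = (2 - (-3)·0.779 - (1)·0.977) / (5) = 0.672
  x3 = (12 - (4)·0.779 - (-3)·0.672) / (11) = 0.991

(0.779, 0.672, 0.991)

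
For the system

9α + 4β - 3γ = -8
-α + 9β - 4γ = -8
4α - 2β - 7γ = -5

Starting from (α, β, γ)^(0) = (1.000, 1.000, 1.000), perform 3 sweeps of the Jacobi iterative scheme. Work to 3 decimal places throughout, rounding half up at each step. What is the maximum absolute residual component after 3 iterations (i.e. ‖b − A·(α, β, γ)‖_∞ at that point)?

Iteration 1:
  α = (-8 - (4)·1.000 - (-3)·1.000) / (9) = -1.000
  β = (-8 - (-1)·1.000 - (-4)·1.000) / (9) = -0.333
  γ = (-5 - (4)·1.000 - (-2)·1.000) / (-7) = 1.000
Iteration 2:
  α = (-8 - (4)·-0.333 - (-3)·1.000) / (9) = -0.408
  β = (-8 - (-1)·-1.000 - (-4)·1.000) / (9) = -0.556
  γ = (-5 - (4)·-1.000 - (-2)·-0.333) / (-7) = 0.238
Iteration 3:
  α = (-8 - (4)·-0.556 - (-3)·0.238) / (9) = -0.562
  β = (-8 - (-1)·-0.408 - (-4)·0.238) / (9) = -0.828
  γ = (-5 - (4)·-0.408 - (-2)·-0.556) / (-7) = 0.640
Residual b − A·x = (2.290, 1.450, 0.072); ∞-norm = 2.290

2.290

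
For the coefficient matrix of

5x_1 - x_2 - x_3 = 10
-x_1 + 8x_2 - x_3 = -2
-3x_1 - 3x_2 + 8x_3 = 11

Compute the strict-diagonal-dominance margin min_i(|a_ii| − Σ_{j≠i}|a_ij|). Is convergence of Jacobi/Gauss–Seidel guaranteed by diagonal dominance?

2

row 1: |5| − (1+1) = 3
row 2: |8| − (1+1) = 6
row 3: |8| − (3+3) = 2
minimum over rows = 2 → strictly diagonally dominant (convergence guaranteed)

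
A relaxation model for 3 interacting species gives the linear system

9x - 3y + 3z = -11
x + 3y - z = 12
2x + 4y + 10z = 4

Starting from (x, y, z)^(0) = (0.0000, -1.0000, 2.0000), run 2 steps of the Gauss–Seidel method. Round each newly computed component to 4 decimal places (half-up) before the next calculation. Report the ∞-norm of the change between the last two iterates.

Iteration 1:
  x = (-11 - (-3)·-1.0000 - (3)·2.0000) / (9) = -2.2222
  y = (12 - (1)·-2.2222 - (-1)·2.0000) / (3) = 5.4074
  z = (4 - (2)·-2.2222 - (4)·5.4074) / (10) = -1.3185
Iteration 2:
  x = (-11 - (-3)·5.4074 - (3)·-1.3185) / (9) = 1.0197
  y = (12 - (1)·1.0197 - (-1)·-1.3185) / (3) = 3.2206
  z = (4 - (2)·1.0197 - (4)·3.2206) / (10) = -1.0922
Change: (3.2419, -2.1868, 0.2263) → max |·| = 3.2419

3.2419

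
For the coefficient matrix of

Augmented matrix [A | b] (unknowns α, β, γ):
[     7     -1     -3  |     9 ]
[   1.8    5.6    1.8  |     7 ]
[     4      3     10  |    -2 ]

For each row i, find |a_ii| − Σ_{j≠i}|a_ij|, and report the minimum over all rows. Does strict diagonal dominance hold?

2

row 1: |7| − (1+3) = 3
row 2: |5.6| − (1.8+1.8) = 2
row 3: |10| − (4+3) = 3
minimum over rows = 2 → strictly diagonally dominant (convergence guaranteed)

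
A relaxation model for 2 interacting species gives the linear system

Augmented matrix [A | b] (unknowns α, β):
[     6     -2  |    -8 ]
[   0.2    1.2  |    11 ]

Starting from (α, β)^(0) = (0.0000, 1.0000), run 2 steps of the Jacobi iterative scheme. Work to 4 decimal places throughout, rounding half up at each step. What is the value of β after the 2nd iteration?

Iteration 1:
  α = (-8 - (-2)·1.0000) / (6) = -1.0000
  β = (11 - (0.2)·0.0000) / (1.2) = 9.1667
Iteration 2:
  α = (-8 - (-2)·9.1667) / (6) = 1.7222
  β = (11 - (0.2)·-1.0000) / (1.2) = 9.3333

9.3333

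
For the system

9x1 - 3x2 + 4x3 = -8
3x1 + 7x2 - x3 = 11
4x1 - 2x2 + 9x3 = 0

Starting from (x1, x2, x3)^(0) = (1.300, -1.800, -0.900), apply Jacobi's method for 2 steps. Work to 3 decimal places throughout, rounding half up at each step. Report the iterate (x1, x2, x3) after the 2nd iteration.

Iteration 1:
  x1 = (-8 - (-3)·-1.800 - (4)·-0.900) / (9) = -1.089
  x2 = (11 - (3)·1.300 - (-1)·-0.900) / (7) = 0.886
  x3 = (0 - (4)·1.300 - (-2)·-1.800) / (9) = -0.978
Iteration 2:
  x1 = (-8 - (-3)·0.886 - (4)·-0.978) / (9) = -0.159
  x2 = (11 - (3)·-1.089 - (-1)·-0.978) / (7) = 1.898
  x3 = (0 - (4)·-1.089 - (-2)·0.886) / (9) = 0.681

(-0.159, 1.898, 0.681)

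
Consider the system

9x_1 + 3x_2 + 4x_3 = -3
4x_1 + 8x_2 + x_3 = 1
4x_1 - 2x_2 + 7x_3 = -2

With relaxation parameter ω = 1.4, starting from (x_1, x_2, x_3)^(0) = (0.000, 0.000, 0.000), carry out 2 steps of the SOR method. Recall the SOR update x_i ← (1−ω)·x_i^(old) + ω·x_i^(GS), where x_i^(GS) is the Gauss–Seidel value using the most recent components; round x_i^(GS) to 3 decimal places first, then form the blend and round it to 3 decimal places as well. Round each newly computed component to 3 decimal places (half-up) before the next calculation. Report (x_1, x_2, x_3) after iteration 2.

Iteration 1:
  x_1: GS value = (-3 - (3)·0.000 - (4)·0.000) / (9) = -0.333;  x_1 ← (1−ω)·0.000 + ω·-0.333 = -0.466
  x_2: GS value = (1 - (4)·-0.466 - (1)·0.000) / (8) = 0.358;  x_2 ← (1−ω)·0.000 + ω·0.358 = 0.501
  x_3: GS value = (-2 - (4)·-0.466 - (-2)·0.501) / (7) = 0.124;  x_3 ← (1−ω)·0.000 + ω·0.124 = 0.174
Iteration 2:
  x_1: GS value = (-3 - (3)·0.501 - (4)·0.174) / (9) = -0.578;  x_1 ← (1−ω)·-0.466 + ω·-0.578 = -0.623
  x_2: GS value = (1 - (4)·-0.623 - (1)·0.174) / (8) = 0.415;  x_2 ← (1−ω)·0.501 + ω·0.415 = 0.381
  x_3: GS value = (-2 - (4)·-0.623 - (-2)·0.381) / (7) = 0.179;  x_3 ← (1−ω)·0.174 + ω·0.179 = 0.181

(-0.623, 0.381, 0.181)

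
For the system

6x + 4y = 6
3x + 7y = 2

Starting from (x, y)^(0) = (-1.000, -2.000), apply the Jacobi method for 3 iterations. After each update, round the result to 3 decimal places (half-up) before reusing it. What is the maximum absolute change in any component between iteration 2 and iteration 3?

0.952

Iteration 1:
  x = (6 - (4)·-2.000) / (6) = 2.333
  y = (2 - (3)·-1.000) / (7) = 0.714
Iteration 2:
  x = (6 - (4)·0.714) / (6) = 0.524
  y = (2 - (3)·2.333) / (7) = -0.714
Iteration 3:
  x = (6 - (4)·-0.714) / (6) = 1.476
  y = (2 - (3)·0.524) / (7) = 0.061
Change: (0.952, 0.775) → max |·| = 0.952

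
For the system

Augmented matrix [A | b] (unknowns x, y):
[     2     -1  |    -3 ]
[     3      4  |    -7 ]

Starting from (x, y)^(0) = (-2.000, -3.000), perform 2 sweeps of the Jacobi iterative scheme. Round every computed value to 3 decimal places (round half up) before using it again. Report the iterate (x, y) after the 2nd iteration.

Iteration 1:
  x = (-3 - (-1)·-3.000) / (2) = -3.000
  y = (-7 - (3)·-2.000) / (4) = -0.250
Iteration 2:
  x = (-3 - (-1)·-0.250) / (2) = -1.625
  y = (-7 - (3)·-3.000) / (4) = 0.500

(-1.625, 0.500)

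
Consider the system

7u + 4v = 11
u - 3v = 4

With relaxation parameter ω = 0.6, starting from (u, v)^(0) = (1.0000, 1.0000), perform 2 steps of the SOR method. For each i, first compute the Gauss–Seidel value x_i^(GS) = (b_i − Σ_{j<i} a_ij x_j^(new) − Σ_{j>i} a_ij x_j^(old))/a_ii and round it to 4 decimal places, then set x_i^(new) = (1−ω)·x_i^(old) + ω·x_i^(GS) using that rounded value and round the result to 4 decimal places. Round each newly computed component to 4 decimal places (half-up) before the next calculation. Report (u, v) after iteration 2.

Iteration 1:
  u: GS value = (11 - (4)·1.0000) / (7) = 1.0000;  u ← (1−ω)·1.0000 + ω·1.0000 = 1.0000
  v: GS value = (4 - (1)·1.0000) / (-3) = -1.0000;  v ← (1−ω)·1.0000 + ω·-1.0000 = -0.2000
Iteration 2:
  u: GS value = (11 - (4)·-0.2000) / (7) = 1.6857;  u ← (1−ω)·1.0000 + ω·1.6857 = 1.4114
  v: GS value = (4 - (1)·1.4114) / (-3) = -0.8629;  v ← (1−ω)·-0.2000 + ω·-0.8629 = -0.5977

(1.4114, -0.5977)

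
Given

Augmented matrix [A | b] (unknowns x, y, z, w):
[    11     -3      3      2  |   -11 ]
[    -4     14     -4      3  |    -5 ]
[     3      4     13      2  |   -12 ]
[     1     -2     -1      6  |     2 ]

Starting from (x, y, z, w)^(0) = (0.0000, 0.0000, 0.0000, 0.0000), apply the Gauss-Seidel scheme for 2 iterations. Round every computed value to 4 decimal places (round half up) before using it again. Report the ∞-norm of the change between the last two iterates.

0.2069

Iteration 1:
  x = (-11 - (-3)·0.0000 - (3)·0.0000 - (2)·0.0000) / (11) = -1.0000
  y = (-5 - (-4)·-1.0000 - (-4)·0.0000 - (3)·0.0000) / (14) = -0.6429
  z = (-12 - (3)·-1.0000 - (4)·-0.6429 - (2)·0.0000) / (13) = -0.4945
  w = (2 - (1)·-1.0000 - (-2)·-0.6429 - (-1)·-0.4945) / (6) = 0.2033
Iteration 2:
  x = (-11 - (-3)·-0.6429 - (3)·-0.4945 - (2)·0.2033) / (11) = -1.0774
  y = (-5 - (-4)·-1.0774 - (-4)·-0.4945 - (3)·0.2033) / (14) = -0.8498
  z = (-12 - (3)·-1.0774 - (4)·-0.8498 - (2)·0.2033) / (13) = -0.4442
  w = (2 - (1)·-1.0774 - (-2)·-0.8498 - (-1)·-0.4442) / (6) = 0.1556
Change: (-0.0774, -0.2069, 0.0503, -0.0477) → max |·| = 0.2069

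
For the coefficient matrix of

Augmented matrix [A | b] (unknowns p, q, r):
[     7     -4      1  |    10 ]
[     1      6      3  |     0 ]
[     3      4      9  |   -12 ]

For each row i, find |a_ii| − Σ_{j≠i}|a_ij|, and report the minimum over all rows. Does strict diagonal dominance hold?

row 1: |7| − (4+1) = 2
row 2: |6| − (1+3) = 2
row 3: |9| − (3+4) = 2
minimum over rows = 2 → strictly diagonally dominant (convergence guaranteed)

2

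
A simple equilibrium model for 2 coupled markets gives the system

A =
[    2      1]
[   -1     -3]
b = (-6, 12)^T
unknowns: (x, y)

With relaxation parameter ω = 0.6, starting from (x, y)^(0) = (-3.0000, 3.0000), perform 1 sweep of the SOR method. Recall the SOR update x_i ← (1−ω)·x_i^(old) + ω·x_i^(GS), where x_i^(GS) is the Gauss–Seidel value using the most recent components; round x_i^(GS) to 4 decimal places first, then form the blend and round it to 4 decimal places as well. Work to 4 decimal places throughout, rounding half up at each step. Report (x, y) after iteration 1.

Iteration 1:
  x: GS value = (-6 - (1)·3.0000) / (2) = -4.5000;  x ← (1−ω)·-3.0000 + ω·-4.5000 = -3.9000
  y: GS value = (12 - (-1)·-3.9000) / (-3) = -2.7000;  y ← (1−ω)·3.0000 + ω·-2.7000 = -0.4200

(-3.9000, -0.4200)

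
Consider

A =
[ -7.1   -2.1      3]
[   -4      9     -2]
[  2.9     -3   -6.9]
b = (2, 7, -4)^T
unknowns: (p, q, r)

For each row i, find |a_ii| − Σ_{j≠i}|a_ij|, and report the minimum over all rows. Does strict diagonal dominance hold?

row 1: |-7.1| − (2.1+3) = 2
row 2: |9| − (4+2) = 3
row 3: |-6.9| − (2.9+3) = 1
minimum over rows = 1 → strictly diagonally dominant (convergence guaranteed)

1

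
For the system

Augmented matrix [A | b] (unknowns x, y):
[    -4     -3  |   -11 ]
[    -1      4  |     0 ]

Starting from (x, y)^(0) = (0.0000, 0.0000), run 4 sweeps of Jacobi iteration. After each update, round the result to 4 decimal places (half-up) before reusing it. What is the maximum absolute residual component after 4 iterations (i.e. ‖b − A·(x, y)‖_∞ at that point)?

Iteration 1:
  x = (-11 - (-3)·0.0000) / (-4) = 2.7500
  y = (0 - (-1)·0.0000) / (4) = 0.0000
Iteration 2:
  x = (-11 - (-3)·0.0000) / (-4) = 2.7500
  y = (0 - (-1)·2.7500) / (4) = 0.6875
Iteration 3:
  x = (-11 - (-3)·0.6875) / (-4) = 2.2344
  y = (0 - (-1)·2.7500) / (4) = 0.6875
Iteration 4:
  x = (-11 - (-3)·0.6875) / (-4) = 2.2344
  y = (0 - (-1)·2.2344) / (4) = 0.5586
Residual b − A·x = (-0.3866, 0.0000); ∞-norm = 0.3866

0.3866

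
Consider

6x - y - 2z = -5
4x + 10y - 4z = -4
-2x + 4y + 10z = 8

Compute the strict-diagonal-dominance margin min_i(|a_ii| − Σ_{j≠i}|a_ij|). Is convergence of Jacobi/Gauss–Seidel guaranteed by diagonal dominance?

2

row 1: |6| − (1+2) = 3
row 2: |10| − (4+4) = 2
row 3: |10| − (2+4) = 4
minimum over rows = 2 → strictly diagonally dominant (convergence guaranteed)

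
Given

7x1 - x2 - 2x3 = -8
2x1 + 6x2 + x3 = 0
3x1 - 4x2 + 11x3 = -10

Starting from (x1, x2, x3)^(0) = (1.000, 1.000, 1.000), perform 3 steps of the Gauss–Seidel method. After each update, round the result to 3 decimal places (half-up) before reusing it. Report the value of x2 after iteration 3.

Iteration 1:
  x1 = (-8 - (-1)·1.000 - (-2)·1.000) / (7) = -0.714
  x2 = (0 - (2)·-0.714 - (1)·1.000) / (6) = 0.071
  x3 = (-10 - (3)·-0.714 - (-4)·0.071) / (11) = -0.689
Iteration 2:
  x1 = (-8 - (-1)·0.071 - (-2)·-0.689) / (7) = -1.330
  x2 = (0 - (2)·-1.330 - (1)·-0.689) / (6) = 0.558
  x3 = (-10 - (3)·-1.330 - (-4)·0.558) / (11) = -0.343
Iteration 3:
  x1 = (-8 - (-1)·0.558 - (-2)·-0.343) / (7) = -1.161
  x2 = (0 - (2)·-1.161 - (1)·-0.343) / (6) = 0.444
  x3 = (-10 - (3)·-1.161 - (-4)·0.444) / (11) = -0.431

0.444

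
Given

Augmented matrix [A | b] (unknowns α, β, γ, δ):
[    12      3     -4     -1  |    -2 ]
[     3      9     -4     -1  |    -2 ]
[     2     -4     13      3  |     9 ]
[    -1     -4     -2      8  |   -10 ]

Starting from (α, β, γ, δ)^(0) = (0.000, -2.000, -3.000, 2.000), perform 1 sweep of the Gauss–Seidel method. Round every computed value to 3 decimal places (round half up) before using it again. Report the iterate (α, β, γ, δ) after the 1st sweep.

(-0.500, -1.167, -0.051, -1.909)

Iteration 1:
  α = (-2 - (3)·-2.000 - (-4)·-3.000 - (-1)·2.000) / (12) = -0.500
  β = (-2 - (3)·-0.500 - (-4)·-3.000 - (-1)·2.000) / (9) = -1.167
  γ = (9 - (2)·-0.500 - (-4)·-1.167 - (3)·2.000) / (13) = -0.051
  δ = (-10 - (-1)·-0.500 - (-4)·-1.167 - (-2)·-0.051) / (8) = -1.909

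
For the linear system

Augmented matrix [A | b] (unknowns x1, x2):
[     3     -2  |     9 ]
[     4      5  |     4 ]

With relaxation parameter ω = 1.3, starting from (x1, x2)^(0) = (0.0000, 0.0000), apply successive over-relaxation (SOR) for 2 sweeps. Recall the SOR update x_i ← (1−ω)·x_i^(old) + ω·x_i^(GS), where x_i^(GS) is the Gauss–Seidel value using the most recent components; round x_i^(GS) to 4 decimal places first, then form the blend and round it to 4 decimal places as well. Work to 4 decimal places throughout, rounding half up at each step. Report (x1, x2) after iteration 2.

Iteration 1:
  x1: GS value = (9 - (-2)·0.0000) / (3) = 3.0000;  x1 ← (1−ω)·0.0000 + ω·3.0000 = 3.9000
  x2: GS value = (4 - (4)·3.9000) / (5) = -2.3200;  x2 ← (1−ω)·0.0000 + ω·-2.3200 = -3.0160
Iteration 2:
  x1: GS value = (9 - (-2)·-3.0160) / (3) = 0.9893;  x1 ← (1−ω)·3.9000 + ω·0.9893 = 0.1161
  x2: GS value = (4 - (4)·0.1161) / (5) = 0.7071;  x2 ← (1−ω)·-3.0160 + ω·0.7071 = 1.8240

(0.1161, 1.8240)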